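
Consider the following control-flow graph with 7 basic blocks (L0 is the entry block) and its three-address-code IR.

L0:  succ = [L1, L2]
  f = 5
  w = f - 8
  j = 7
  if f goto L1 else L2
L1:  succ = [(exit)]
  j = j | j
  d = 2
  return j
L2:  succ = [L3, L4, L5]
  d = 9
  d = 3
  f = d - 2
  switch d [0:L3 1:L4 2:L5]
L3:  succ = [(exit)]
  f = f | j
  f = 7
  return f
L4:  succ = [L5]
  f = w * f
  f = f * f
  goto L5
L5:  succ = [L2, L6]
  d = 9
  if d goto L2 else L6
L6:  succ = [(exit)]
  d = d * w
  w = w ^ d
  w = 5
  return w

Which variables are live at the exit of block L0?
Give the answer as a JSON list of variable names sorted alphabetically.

Answer: ["j", "w"]

Derivation:
Block summaries:
  L0 def {f,j,w} use ∅
  L1 def {d,j} use {j}
  L2 def {d,f} use ∅
  L3 def {f} use {f,j}
  L4 def {f} use {f,w}
  L5 def {d} use ∅
  L6 def {d,w} use {d,w}

Backward fixpoint:
  live L0: ∅→{j,w}
  live L1: {j}→∅
  live L2: {j,w}→{f,j,w}
  live L3: {f,j}→∅
  live L4: {f,j,w}→{j,w}
  live L5: {j,w}→{d,j,w}
  live L6: {d,w}→∅

live-out(L0) = ["j", "w"]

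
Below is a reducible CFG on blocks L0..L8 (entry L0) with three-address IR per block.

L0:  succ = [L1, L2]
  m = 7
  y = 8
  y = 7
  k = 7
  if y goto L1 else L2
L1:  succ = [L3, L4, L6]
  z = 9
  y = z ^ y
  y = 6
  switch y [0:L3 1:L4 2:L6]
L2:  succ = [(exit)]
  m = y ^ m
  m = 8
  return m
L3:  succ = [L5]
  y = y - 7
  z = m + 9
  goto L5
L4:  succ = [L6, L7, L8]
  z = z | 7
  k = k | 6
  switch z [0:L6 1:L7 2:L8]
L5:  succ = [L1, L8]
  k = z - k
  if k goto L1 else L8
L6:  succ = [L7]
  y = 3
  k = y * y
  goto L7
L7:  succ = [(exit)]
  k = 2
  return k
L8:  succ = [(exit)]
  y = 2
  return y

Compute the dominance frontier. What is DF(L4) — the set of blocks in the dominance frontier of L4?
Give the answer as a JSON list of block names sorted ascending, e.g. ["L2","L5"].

idom tree: L1←L0 L2←L0 L3←L1 L4←L1 L5←L3 L6←L1 L7←L1 L8←L1
Join-block Dom:
  L1: preds {L0,L5}: {L0} ∩ {L0,L1,L3,L5} = {L0}; idom=L0
  L6: preds {L1,L4}: {L0,L1} ∩ {L0,L1,L4} = {L0,L1}; idom=L1
  L7: preds {L4,L6}: {L0,L1,L4} ∩ {L0,L1,L6} = {L0,L1}; idom=L1
  L8: preds {L4,L5}: {L0,L1,L4} ∩ {L0,L1,L3,L5} = {L0,L1}; idom=L1

DF walk-up:
  join L1 pred L0: · stop@L0
  join L1 pred L5: L5→L3→L1 stop@L0
  join L6 pred L1: · stop@L1
  join L6 pred L4: L4 stop@L1
  join L7 pred L4: L4 stop@L1
  join L7 pred L6: L6 stop@L1
  join L8 pred L4: L4 stop@L1
  join L8 pred L5: L5→L3 stop@L1
  L0: DF=∅
  L1: DF={L1}
  L2: DF=∅
  L3: DF={L1,L8}
  L4: DF={L6,L7,L8}
  L5: DF={L1,L8}
  L6: DF={L7}
  L7: DF=∅
  L8: DF=∅

DF(L4) = ["L6", "L7", "L8"]

Answer: ["L6", "L7", "L8"]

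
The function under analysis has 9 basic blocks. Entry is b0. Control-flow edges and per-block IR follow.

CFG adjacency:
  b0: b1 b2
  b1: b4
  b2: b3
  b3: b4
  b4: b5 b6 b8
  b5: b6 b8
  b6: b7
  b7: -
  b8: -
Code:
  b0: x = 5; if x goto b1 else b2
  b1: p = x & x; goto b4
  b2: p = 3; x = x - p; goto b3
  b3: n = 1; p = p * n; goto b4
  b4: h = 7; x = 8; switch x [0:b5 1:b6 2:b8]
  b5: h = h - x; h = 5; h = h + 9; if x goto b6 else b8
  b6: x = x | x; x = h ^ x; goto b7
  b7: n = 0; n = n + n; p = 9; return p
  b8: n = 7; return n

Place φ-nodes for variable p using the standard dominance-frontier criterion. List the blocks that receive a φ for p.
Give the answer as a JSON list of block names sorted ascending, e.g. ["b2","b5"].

idom tree: b1←b0 b2←b0 b3←b2 b4←b0 b5←b4 b6←b4 b7←b6 b8←b4
Dom at joins:
  b4: preds {b1,b3}: {b0,b1} ∩ {b0,b2,b3} = {b0}; idom=b0
  b6: preds {b4,b5}: {b0,b4} ∩ {b0,b4,b5} = {b0,b4}; idom=b4
  b8: preds {b4,b5}: {b0,b4} ∩ {b0,b4,b5} = {b0,b4}; idom=b4

DF walk-up:
  b4←b1: walk b1 to b0
  b4←b3: walk b3→b2 to b0
  b6←b4: walk · to b4
  b6←b5: walk b5 to b4
  b8←b4: walk · to b4
  b8←b5: walk b5 to b4
  DF(b0)=∅
  DF(b1)={b4}
  DF(b2)={b4}
  DF(b3)={b4}
  DF(b4)=∅
  DF(b5)={b6,b8}
  DF(b6)=∅
  DF(b7)=∅
  DF(b8)=∅

φ for p: defs {b1,b2,b3,b7}
  DF⁺ = {b4}

Answer: ["b4"]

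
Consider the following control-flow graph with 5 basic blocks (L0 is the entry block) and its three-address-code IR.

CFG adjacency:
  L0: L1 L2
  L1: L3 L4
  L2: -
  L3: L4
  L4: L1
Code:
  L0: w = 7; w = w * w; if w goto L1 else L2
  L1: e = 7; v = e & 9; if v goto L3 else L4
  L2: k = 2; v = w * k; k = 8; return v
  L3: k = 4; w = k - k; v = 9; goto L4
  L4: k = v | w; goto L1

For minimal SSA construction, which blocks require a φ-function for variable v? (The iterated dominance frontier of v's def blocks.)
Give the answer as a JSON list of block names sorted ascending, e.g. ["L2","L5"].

Answer: ["L1", "L4"]

Derivation:
idom tree: L1←L0 L2←L0 L3←L1 L4←L1
Join-block Dom:
  L1: preds {L0,L4}: {L0} ∩ {L0,L1,L4} = {L0}; idom=L0
  L4: preds {L1,L3}: {L0,L1} ∩ {L0,L1,L3} = {L0,L1}; idom=L1

DF walk-up:
  L1←L0: walk · to L0
  L1←L4: walk L4→L1 to L0
  L4←L1: walk · to L1
  L4←L3: walk L3 to L1
  L0: DF=∅
  L1: DF={L1}
  L2: DF=∅
  L3: DF={L4}
  L4: DF={L1}

φ for v: defs {L1,L2,L3}
  DF⁺ = {L1,L4}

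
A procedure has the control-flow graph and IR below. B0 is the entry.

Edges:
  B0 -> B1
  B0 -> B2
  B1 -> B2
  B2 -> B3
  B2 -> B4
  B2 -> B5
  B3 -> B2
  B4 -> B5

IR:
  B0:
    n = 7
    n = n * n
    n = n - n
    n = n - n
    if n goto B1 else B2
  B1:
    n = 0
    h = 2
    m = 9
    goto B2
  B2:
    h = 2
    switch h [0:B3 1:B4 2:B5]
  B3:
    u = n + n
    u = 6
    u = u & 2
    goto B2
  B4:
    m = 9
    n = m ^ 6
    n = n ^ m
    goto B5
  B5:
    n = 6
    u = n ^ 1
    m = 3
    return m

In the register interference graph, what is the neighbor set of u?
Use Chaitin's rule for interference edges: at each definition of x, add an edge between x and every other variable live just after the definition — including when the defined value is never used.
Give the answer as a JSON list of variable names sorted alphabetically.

Answer: ["n"]

Derivation:
def/use:
  B0: def={n} ue=∅
  B1: def={h,m,n} ue=∅
  B2: def={h} ue=∅
  B3: def={u} ue={n}
  B4: def={m,n} ue=∅
  B5: def={m,n,u} ue=∅

Liveness:
  B0: in=∅ out={n}
  B1: in=∅ out={n}
  B2: in={n} out={n}
  B3: in={n} out={n}
  B4: in=∅ out=∅
  B5: in=∅ out=∅

Interfere edges:
  h↔{n}
  m↔{n}
  n↔{h,m,u}
  u↔{n}

N(u) = ["n"]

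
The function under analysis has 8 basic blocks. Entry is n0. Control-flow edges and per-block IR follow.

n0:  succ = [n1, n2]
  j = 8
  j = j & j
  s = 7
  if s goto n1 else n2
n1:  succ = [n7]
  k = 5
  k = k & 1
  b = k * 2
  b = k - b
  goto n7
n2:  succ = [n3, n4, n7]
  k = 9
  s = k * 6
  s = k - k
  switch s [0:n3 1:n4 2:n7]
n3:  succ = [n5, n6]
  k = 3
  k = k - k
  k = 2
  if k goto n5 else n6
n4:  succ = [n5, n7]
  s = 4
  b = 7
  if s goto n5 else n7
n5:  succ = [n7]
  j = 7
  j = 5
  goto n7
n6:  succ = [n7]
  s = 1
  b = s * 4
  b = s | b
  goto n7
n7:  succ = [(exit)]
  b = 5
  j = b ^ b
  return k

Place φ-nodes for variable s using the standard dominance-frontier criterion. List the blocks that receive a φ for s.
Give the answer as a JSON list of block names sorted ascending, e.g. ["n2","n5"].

idom tree: n1←n0 n2←n0 n3←n2 n4←n2 n5←n2 n6←n3 n7←n0
Join-block Dom:
  n5: preds {n3,n4}: {n0,n2,n3} ∩ {n0,n2,n4} = {n0,n2}; idom=n2
  n7: preds {n1,n2,n4,n5,n6}: {n0,n1} ∩ {n0,n2} ∩ {n0,n2,n4} ∩ {n0,n2,n5} ∩ {n0,n2,n3,n6} = {n0}; idom=n0

Frontier:
  join n5 pred n3: n3 stop@n2
  join n5 pred n4: n4 stop@n2
  join n7 pred n1: n1 stop@n0
  join n7 pred n2: n2 stop@n0
  join n7 pred n4: n4→n2 stop@n0
  join n7 pred n5: n5→n2 stop@n0
  join n7 pred n6: n6→n3→n2 stop@n0
  DF(n0)=∅
  DF(n1)={n7}
  DF(n2)={n7}
  DF(n3)={n5,n7}
  DF(n4)={n5,n7}
  DF(n5)={n7}
  DF(n6)={n7}
  DF(n7)=∅

φ for s: defs {n0,n2,n4,n6}
  DF⁺ = {n5,n7}

Answer: ["n5", "n7"]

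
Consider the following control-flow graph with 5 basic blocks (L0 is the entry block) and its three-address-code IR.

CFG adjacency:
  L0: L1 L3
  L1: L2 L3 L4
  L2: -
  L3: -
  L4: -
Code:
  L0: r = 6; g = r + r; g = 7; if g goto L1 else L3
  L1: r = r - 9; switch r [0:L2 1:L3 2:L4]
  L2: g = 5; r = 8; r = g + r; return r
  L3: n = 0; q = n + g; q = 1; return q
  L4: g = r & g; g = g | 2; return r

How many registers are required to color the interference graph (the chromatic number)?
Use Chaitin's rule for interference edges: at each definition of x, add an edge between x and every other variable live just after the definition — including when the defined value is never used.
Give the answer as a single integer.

Answer: 2

Analysis:
Block summaries:
  L0: {g,r} / ∅
  L1: {r} / {r}
  L2: {g,r} / ∅
  L3: {n,q} / {g}
  L4: {g} / {g,r}

Live sets:
  live L0: ∅→{g,r}
  live L1: {g,r}→{g,r}
  live L2: ∅→∅
  live L3: {g}→∅
  live L4: {g,r}→∅

Conflict graph:
  g↔{n,r}
  n↔{g}
  q↔∅
  r↔{g}

Registers:
  clique {g,n} ⇒ need ≥ 2
  2-colouring: r0={g,q}  r1={n,r}
  χ = 2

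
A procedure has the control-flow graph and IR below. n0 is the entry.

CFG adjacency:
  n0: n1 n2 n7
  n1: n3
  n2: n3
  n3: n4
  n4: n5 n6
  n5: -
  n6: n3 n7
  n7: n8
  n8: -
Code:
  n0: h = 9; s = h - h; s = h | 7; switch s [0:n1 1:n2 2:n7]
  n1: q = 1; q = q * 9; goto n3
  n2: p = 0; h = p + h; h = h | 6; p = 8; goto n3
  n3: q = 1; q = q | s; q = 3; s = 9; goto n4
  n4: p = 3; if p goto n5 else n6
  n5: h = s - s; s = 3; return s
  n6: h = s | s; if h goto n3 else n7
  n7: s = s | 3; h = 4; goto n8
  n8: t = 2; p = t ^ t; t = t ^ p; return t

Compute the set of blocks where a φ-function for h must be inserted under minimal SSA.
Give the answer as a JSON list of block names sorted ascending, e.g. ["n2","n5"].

Answer: ["n3", "n7"]

Analysis:
idom tree: n1←n0 n2←n0 n3←n0 n4←n3 n5←n4 n6←n4 n7←n0 n8←n7
Join-block Dom:
  n3: preds {n1,n2,n6}: {n0,n1} ∩ {n0,n2} ∩ {n0,n3,n4,n6} = {n0}; idom=n0
  n7: preds {n0,n6}: {n0} ∩ {n0,n3,n4,n6} = {n0}; idom=n0

Frontier:
  join n3 pred n1: n1 stop@n0
  join n3 pred n2: n2 stop@n0
  join n3 pred n6: n6→n4→n3 stop@n0
  join n7 pred n0: · stop@n0
  join n7 pred n6: n6→n4→n3 stop@n0
  n0 → ∅
  n1 → {n3}
  n2 → {n3}
  n3 → {n3,n7}
  n4 → {n3,n7}
  n5 → ∅
  n6 → {n3,n7}
  n7 → ∅
  n8 → ∅

φ for h: defs {n0,n2,n5,n6,n7}
  DF⁺ = {n3,n7}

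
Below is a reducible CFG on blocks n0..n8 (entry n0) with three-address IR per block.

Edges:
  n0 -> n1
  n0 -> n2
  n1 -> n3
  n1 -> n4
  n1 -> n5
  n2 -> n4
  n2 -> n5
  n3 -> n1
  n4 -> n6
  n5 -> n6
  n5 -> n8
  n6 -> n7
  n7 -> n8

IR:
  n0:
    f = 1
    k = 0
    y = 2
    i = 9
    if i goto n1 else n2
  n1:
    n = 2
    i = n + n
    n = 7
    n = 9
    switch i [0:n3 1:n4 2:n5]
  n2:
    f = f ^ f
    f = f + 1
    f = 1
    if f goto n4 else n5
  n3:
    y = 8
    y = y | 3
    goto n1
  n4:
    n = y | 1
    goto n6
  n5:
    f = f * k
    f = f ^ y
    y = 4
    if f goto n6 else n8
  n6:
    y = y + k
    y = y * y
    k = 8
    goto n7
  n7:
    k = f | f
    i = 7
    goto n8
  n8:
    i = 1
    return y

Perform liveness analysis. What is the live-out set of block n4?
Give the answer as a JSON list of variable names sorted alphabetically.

Answer: ["f", "k", "y"]

Derivation:
def/use:
  n0 def {f,i,k,y} use ∅
  n1 def {i,n} use ∅
  n2 def {f} use {f}
  n3 def {y} use ∅
  n4 def {n} use {y}
  n5 def {f,y} use {f,k,y}
  n6 def {k,y} use {k,y}
  n7 def {i,k} use {f}
  n8 def {i} use {y}

Liveness:
  n0: in=∅ out={f,k,y}
  n1: in={f,k,y} out={f,k,y}
  n2: in={f,k,y} out={f,k,y}
  n3: in={f,k} out={f,k,y}
  n4: in={f,k,y} out={f,k,y}
  n5: in={f,k,y} out={f,k,y}
  n6: in={f,k,y} out={f,y}
  n7: in={f,y} out={y}
  n8: in={y} out=∅

live-out(n4) = ["f", "k", "y"]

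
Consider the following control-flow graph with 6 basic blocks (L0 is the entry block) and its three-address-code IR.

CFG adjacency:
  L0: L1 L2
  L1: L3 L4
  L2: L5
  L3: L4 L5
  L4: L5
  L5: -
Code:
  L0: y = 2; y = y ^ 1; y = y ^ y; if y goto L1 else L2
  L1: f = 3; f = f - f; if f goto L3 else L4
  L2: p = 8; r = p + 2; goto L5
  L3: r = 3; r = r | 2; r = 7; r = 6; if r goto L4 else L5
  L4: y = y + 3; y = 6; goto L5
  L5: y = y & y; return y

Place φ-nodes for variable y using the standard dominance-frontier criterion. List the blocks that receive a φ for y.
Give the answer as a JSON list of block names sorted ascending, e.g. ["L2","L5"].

Answer: ["L5"]

Working:
idom tree: L1←L0 L2←L0 L3←L1 L4←L1 L5←L0
Dom∩ at merges:
  L4: preds {L1,L3}: {L0,L1} ∩ {L0,L1,L3} = {L0,L1}; idom=L1
  L5: preds {L2,L3,L4}: {L0,L2} ∩ {L0,L1,L3} ∩ {L0,L1,L4} = {L0}; idom=L0

DF walk-up:
  join L4 pred L1: · stop@L1
  join L4 pred L3: L3 stop@L1
  join L5 pred L2: L2 stop@L0
  join L5 pred L3: L3→L1 stop@L0
  join L5 pred L4: L4→L1 stop@L0
  L0 → ∅
  L1 → {L5}
  L2 → {L5}
  L3 → {L4,L5}
  L4 → {L5}
  L5 → ∅

φ for y: defs {L0,L4,L5}
  DF⁺ = {L5}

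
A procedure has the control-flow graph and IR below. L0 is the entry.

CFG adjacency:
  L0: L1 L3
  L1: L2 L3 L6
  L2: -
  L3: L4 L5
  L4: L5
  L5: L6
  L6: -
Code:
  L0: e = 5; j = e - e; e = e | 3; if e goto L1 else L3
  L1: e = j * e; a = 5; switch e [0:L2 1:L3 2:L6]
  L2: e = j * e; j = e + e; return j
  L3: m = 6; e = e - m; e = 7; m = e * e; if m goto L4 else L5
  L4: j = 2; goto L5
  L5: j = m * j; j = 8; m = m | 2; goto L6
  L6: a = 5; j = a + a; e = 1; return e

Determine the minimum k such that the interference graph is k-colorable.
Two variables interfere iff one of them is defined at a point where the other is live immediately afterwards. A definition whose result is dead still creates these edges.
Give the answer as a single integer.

Answer: 3

Working:
def/use:
  L0 def {e,j} use ∅
  L1 def {a,e} use {e,j}
  L2 def {e,j} use {e,j}
  L3 def {e,m} use {e}
  L4 def {j} use ∅
  L5 def {j,m} use {j,m}
  L6 def {a,e,j} use ∅

Backward fixpoint:
  live L0: ∅→{e,j}
  live L1: {e,j}→{e,j}
  live L2: {e,j}→∅
  live L3: {e,j}→{j,m}
  live L4: {m}→{j,m}
  live L5: {j,m}→∅
  live L6: ∅→∅

Conflict graph:
  a — {e,j}
  e — {a,j,m}
  j — {a,e,m}
  m — {e,j}

Colouring:
  lower bound: {a,e,j} mutually conflict ⇒ χ ≥ 3
  3-colouring: R0={e}  R1={j}  R2={a,m}
  χ = 3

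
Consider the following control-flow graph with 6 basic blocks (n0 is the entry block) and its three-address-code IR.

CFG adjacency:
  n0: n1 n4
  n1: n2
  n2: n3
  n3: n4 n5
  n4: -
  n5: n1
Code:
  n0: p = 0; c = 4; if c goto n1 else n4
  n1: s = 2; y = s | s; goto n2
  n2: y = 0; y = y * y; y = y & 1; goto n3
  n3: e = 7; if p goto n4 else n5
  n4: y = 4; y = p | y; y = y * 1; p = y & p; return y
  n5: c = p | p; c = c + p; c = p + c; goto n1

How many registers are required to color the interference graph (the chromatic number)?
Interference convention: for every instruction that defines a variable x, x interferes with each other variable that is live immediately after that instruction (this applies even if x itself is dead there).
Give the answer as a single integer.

Answer: 2

Working:
Block summaries:
  n0 def {c,p} use ∅
  n1 def {s,y} use ∅
  n2 def {y} use ∅
  n3 def {e} use {p}
  n4 def {p,y} use {p}
  n5 def {c} use {p}

Live sets:
  n0: in=∅ out={p}
  n1: in={p} out={p}
  n2: in={p} out={p}
  n3: in={p} out={p}
  n4: in={p} out=∅
  n5: in={p} out={p}

Interference:
  c — {p}
  e — {p}
  p — {c,e,s,y}
  s — {p}
  y — {p}

Registers:
  lower bound: {c,p} mutually conflict ⇒ χ ≥ 2
  assign c→R1 e→R1 p→R0 s→R1 y→R1 — no edge inside a register ⇒ χ ≤ 2
  χ = 2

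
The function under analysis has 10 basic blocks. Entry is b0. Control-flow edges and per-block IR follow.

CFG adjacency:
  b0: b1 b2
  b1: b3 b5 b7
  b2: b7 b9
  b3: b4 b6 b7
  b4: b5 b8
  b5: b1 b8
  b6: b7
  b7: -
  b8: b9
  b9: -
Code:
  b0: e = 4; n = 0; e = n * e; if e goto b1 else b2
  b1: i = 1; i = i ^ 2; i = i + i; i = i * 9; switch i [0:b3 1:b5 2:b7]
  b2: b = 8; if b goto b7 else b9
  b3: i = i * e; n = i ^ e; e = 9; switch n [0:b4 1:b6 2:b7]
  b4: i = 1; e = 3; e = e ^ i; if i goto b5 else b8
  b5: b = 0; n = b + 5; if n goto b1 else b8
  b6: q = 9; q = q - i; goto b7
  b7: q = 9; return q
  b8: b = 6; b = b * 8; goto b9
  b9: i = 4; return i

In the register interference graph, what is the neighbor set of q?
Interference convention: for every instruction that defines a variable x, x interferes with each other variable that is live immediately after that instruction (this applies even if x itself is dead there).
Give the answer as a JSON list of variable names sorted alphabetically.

Answer: ["i"]

Working:
Block summaries:
  b0: def={e,n} ue=∅
  b1: def={i} ue=∅
  b2: def={b} ue=∅
  b3: def={e,i,n} ue={e,i}
  b4: def={e,i} ue=∅
  b5: def={b,n} ue=∅
  b6: def={q} ue={i}
  b7: def={q} ue=∅
  b8: def={b} ue=∅
  b9: def={i} ue=∅

Liveness:
  b0: in=∅ out={e}
  b1: in={e} out={e,i}
  b2: in=∅ out=∅
  b3: in={e,i} out={i}
  b4: in=∅ out={e}
  b5: in={e} out={e}
  b6: in={i} out=∅
  b7: in=∅ out=∅
  b8: in=∅ out=∅
  b9: in=∅ out=∅

Conflict graph:
  b: {e}
  e: {b,i,n}
  i: {e,n,q}
  n: {e,i}
  q: {i}

N(q) = ["i"]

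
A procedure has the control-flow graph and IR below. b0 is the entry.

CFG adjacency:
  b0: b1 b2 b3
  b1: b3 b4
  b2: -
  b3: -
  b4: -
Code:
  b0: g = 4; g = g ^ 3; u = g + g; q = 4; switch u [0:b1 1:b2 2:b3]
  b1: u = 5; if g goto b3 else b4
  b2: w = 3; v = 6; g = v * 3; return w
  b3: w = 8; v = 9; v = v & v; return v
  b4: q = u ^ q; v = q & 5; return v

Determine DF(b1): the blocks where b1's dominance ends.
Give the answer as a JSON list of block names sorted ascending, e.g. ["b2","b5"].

idom tree: b1←b0 b2←b0 b3←b0 b4←b1
Join-block Dom:
  b3: preds {b0,b1}: {b0} ∩ {b0,b1} = {b0}; idom=b0

DF walk-up:
  join b3 pred b0: · stop@b0
  join b3 pred b1: b1 stop@b0
  DF(b0)=∅
  DF(b1)={b3}
  DF(b2)=∅
  DF(b3)=∅
  DF(b4)=∅

DF(b1) = ["b3"]

Answer: ["b3"]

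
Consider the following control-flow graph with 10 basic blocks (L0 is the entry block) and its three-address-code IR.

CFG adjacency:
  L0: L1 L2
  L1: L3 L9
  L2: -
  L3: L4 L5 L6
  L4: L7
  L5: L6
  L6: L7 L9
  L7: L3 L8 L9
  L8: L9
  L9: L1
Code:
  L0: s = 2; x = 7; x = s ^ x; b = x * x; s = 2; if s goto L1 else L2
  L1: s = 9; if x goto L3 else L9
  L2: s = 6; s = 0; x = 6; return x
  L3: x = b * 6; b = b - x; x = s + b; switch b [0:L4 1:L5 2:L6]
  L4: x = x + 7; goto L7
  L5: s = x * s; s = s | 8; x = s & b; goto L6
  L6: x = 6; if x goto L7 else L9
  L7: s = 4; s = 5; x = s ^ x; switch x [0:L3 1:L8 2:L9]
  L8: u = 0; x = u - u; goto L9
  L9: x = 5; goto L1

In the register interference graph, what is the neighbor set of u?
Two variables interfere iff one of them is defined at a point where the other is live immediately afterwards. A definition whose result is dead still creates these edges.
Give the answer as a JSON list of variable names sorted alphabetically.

Answer: ["b"]

Working:
def/use:
  L0: def={b,s,x} ue=∅
  L1: def={s} ue={x}
  L2: def={s,x} ue=∅
  L3: def={b,x} ue={b,s}
  L4: def={x} ue={x}
  L5: def={s,x} ue={b,s,x}
  L6: def={x} ue=∅
  L7: def={s,x} ue={x}
  L8: def={u,x} ue=∅
  L9: def={x} ue=∅

Liveness:
  L0: in=∅ out={b,x}
  L1: in={b,x} out={b,s}
  L2: in=∅ out=∅
  L3: in={b,s} out={b,s,x}
  L4: in={b,x} out={b,x}
  L5: in={b,s,x} out={b}
  L6: in={b} out={b,x}
  L7: in={b,x} out={b,s}
  L8: in={b} out={b}
  L9: in={b} out={b,x}

Interference:
  b: {s,u,x}
  s: {b,x}
  u: {b}
  x: {b,s}

N(u) = ["b"]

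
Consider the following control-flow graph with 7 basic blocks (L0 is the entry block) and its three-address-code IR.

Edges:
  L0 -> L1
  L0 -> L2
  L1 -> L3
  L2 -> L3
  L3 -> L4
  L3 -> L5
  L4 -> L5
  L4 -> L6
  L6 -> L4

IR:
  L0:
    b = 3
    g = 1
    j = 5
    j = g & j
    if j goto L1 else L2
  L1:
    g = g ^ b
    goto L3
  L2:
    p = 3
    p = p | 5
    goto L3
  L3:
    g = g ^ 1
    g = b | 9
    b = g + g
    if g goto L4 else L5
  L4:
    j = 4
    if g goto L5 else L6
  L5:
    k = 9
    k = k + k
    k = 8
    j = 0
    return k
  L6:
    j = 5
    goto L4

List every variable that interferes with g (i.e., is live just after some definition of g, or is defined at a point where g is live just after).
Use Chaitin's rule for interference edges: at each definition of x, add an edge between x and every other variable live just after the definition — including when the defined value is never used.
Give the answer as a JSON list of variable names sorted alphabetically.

Answer: ["b", "j", "p"]

Derivation:
Block summaries:
  L0: def={b,g,j} ue=∅
  L1: def={g} ue={b,g}
  L2: def={p} ue=∅
  L3: def={b,g} ue={b,g}
  L4: def={j} ue={g}
  L5: def={j,k} ue=∅
  L6: def={j} ue=∅

Backward fixpoint:
  live L0: ∅→{b,g}
  live L1: {b,g}→{b,g}
  live L2: {b,g}→{b,g}
  live L3: {b,g}→{g}
  live L4: {g}→{g}
  live L5: ∅→∅
  live L6: {g}→{g}

Interfere edges:
  b — {g,j,p}
  g — {b,j,p}
  j — {b,g,k}
  k — {j}
  p — {b,g}

N(g) = ["b", "j", "p"]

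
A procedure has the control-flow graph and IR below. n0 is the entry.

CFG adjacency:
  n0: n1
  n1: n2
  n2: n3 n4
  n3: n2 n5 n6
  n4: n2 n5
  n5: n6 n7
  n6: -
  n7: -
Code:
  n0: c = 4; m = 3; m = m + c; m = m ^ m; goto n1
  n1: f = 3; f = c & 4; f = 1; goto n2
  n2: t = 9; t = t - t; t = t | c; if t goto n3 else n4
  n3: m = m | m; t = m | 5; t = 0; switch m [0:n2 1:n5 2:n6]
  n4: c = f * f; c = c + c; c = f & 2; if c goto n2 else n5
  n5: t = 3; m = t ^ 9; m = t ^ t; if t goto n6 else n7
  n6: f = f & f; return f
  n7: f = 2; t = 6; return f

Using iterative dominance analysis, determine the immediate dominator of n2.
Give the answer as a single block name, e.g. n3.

Answer: n1

Derivation:
idom tree: n1←n0 n2←n1 n3←n2 n4←n2 n5←n2 n6←n2 n7←n5
Dom∩ at merges:
  n2: preds {n1,n3,n4}: {n0,n1} ∩ {n0,n1,n2,n3} ∩ {n0,n1,n2,n4} = {n0,n1}; idom=n1
  n5: preds {n3,n4}: {n0,n1,n2,n3} ∩ {n0,n1,n2,n4} = {n0,n1,n2}; idom=n2
  n6: preds {n3,n5}: {n0,n1,n2,n3} ∩ {n0,n1,n2,n5} = {n0,n1,n2}; idom=n2

idom(n2) = n1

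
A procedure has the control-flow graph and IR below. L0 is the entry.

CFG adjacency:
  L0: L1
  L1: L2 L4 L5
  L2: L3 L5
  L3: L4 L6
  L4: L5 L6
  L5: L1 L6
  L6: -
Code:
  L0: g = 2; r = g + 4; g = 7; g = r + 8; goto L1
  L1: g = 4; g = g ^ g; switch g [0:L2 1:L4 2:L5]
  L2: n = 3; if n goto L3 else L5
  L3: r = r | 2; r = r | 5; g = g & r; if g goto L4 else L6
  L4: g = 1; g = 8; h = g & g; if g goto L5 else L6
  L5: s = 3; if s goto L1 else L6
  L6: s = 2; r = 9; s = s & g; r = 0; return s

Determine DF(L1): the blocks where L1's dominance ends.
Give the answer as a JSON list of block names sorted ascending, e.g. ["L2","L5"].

idom tree: L1←L0 L2←L1 L3←L2 L4←L1 L5←L1 L6←L1
Dom∩ at merges:
  L1: preds {L0,L5}: {L0} ∩ {L0,L1,L5} = {L0}; idom=L0
  L4: preds {L1,L3}: {L0,L1} ∩ {L0,L1,L2,L3} = {L0,L1}; idom=L1
  L5: preds {L1,L2,L4}: {L0,L1} ∩ {L0,L1,L2} ∩ {L0,L1,L4} = {L0,L1}; idom=L1
  L6: preds {L3,L4,L5}: {L0,L1,L2,L3} ∩ {L0,L1,L4} ∩ {L0,L1,L5} = {L0,L1}; idom=L1

DF walk-up:
  L1←L0: walk · to L0
  L1←L5: walk L5→L1 to L0
  L4←L1: walk · to L1
  L4←L3: walk L3→L2 to L1
  L5←L1: walk · to L1
  L5←L2: walk L2 to L1
  L5←L4: walk L4 to L1
  L6←L3: walk L3→L2 to L1
  L6←L4: walk L4 to L1
  L6←L5: walk L5 to L1
  L0: DF=∅
  L1: DF={L1}
  L2: DF={L4,L5,L6}
  L3: DF={L4,L6}
  L4: DF={L5,L6}
  L5: DF={L1,L6}
  L6: DF=∅

DF(L1) = ["L1"]

Answer: ["L1"]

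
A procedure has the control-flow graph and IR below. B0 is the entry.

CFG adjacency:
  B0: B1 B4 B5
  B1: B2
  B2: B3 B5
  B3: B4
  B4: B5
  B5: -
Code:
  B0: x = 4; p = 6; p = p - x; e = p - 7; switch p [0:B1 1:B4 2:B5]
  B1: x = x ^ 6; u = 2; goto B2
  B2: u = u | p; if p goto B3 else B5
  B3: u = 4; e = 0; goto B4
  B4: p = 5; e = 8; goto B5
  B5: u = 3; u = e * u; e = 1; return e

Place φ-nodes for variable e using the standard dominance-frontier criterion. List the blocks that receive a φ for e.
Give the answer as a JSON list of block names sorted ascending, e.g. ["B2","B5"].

Answer: ["B4", "B5"]

Working:
idom tree: B1←B0 B2←B1 B3←B2 B4←B0 B5←B0
Dom∩ at merges:
  B4: preds {B0,B3}: {B0} ∩ {B0,B1,B2,B3} = {B0}; idom=B0
  B5: preds {B0,B2,B4}: {B0} ∩ {B0,B1,B2} ∩ {B0,B4} = {B0}; idom=B0

DF derivation:
  B4←B0: walk · to B0
  B4←B3: walk B3→B2→B1 to B0
  B5←B0: walk · to B0
  B5←B2: walk B2→B1 to B0
  B5←B4: walk B4 to B0
  B0: DF=∅
  B1: DF={B4,B5}
  B2: DF={B4,B5}
  B3: DF={B4}
  B4: DF={B5}
  B5: DF=∅

φ for e: defs {B0,B3,B4,B5}
  DF⁺ = {B4,B5}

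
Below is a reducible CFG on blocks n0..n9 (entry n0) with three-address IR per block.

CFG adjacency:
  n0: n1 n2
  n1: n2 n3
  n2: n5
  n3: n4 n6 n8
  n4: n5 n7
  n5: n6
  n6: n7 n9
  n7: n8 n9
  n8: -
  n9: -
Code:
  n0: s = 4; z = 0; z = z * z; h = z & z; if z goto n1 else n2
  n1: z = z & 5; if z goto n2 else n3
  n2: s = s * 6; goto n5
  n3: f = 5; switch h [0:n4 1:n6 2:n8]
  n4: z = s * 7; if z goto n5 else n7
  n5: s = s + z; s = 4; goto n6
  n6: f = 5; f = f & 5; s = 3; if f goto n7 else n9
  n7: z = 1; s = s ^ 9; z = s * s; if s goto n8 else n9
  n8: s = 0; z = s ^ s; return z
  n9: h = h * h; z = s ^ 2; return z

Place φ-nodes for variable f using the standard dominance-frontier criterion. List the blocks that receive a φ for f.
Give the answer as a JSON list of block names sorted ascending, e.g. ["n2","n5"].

Answer: ["n5", "n6", "n7", "n8", "n9"]

Derivation:
idom tree: n1←n0 n2←n0 n3←n1 n4←n3 n5←n0 n6←n0 n7←n0 n8←n0 n9←n0
Join-block Dom:
  n2: preds {n0,n1}: {n0} ∩ {n0,n1} = {n0}; idom=n0
  n5: preds {n2,n4}: {n0,n2} ∩ {n0,n1,n3,n4} = {n0}; idom=n0
  n6: preds {n3,n5}: {n0,n1,n3} ∩ {n0,n5} = {n0}; idom=n0
  n7: preds {n4,n6}: {n0,n1,n3,n4} ∩ {n0,n6} = {n0}; idom=n0
  n8: preds {n3,n7}: {n0,n1,n3} ∩ {n0,n7} = {n0}; idom=n0
  n9: preds {n6,n7}: {n0,n6} ∩ {n0,n7} = {n0}; idom=n0

Frontier:
  n2←n0: walk · to n0
  n2←n1: walk n1 to n0
  n5←n2: walk n2 to n0
  n5←n4: walk n4→n3→n1 to n0
  n6←n3: walk n3→n1 to n0
  n6←n5: walk n5 to n0
  n7←n4: walk n4→n3→n1 to n0
  n7←n6: walk n6 to n0
  n8←n3: walk n3→n1 to n0
  n8←n7: walk n7 to n0
  n9←n6: walk n6 to n0
  n9←n7: walk n7 to n0
  n0 → ∅
  n1 → {n2,n5,n6,n7,n8}
  n2 → {n5}
  n3 → {n5,n6,n7,n8}
  n4 → {n5,n7}
  n5 → {n6}
  n6 → {n7,n9}
  n7 → {n8,n9}
  n8 → ∅
  n9 → ∅

φ for f: defs {n3,n6}
  DF⁺ = {n5,n6,n7,n8,n9}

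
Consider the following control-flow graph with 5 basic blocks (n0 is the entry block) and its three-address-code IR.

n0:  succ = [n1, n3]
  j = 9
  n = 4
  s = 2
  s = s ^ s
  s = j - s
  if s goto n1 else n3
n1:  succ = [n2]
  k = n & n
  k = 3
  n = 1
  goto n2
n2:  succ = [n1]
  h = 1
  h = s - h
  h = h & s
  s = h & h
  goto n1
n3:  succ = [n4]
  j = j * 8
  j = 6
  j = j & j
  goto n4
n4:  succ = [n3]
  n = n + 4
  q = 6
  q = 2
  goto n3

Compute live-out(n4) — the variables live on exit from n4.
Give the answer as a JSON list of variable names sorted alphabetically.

Block summaries:
  n0: def={j,n,s} ue=∅
  n1: def={k,n} ue={n}
  n2: def={h,s} ue={s}
  n3: def={j} ue={j}
  n4: def={n,q} ue={n}

Liveness:
  n0 li=∅ lo={j,n,s}
  n1 li={n,s} lo={n,s}
  n2 li={n,s} lo={n,s}
  n3 li={j,n} lo={j,n}
  n4 li={j,n} lo={j,n}

live-out(n4) = ["j", "n"]

Answer: ["j", "n"]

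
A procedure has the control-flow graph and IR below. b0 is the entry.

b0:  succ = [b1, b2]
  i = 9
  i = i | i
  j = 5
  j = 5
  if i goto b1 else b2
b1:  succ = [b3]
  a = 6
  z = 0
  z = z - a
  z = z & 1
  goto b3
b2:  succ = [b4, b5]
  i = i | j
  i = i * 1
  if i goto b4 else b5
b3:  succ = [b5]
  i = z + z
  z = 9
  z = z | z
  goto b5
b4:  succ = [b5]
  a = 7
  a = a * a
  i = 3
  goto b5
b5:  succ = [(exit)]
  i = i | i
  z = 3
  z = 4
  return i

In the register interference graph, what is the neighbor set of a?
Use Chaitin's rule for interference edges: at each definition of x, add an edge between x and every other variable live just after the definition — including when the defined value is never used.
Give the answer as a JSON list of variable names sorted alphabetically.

Answer: ["z"]

Derivation:
Block summaries:
  b0: {i,j} / ∅
  b1: {a,z} / ∅
  b2: {i} / {i,j}
  b3: {i,z} / {z}
  b4: {a,i} / ∅
  b5: {i,z} / {i}

Liveness:
  b0 li=∅ lo={i,j}
  b1 li=∅ lo={z}
  b2 li={i,j} lo={i}
  b3 li={z} lo={i}
  b4 li=∅ lo={i}
  b5 li={i} lo=∅

Interfere edges:
  a — {z}
  i — {j,z}
  j — {i}
  z — {a,i}

N(a) = ["z"]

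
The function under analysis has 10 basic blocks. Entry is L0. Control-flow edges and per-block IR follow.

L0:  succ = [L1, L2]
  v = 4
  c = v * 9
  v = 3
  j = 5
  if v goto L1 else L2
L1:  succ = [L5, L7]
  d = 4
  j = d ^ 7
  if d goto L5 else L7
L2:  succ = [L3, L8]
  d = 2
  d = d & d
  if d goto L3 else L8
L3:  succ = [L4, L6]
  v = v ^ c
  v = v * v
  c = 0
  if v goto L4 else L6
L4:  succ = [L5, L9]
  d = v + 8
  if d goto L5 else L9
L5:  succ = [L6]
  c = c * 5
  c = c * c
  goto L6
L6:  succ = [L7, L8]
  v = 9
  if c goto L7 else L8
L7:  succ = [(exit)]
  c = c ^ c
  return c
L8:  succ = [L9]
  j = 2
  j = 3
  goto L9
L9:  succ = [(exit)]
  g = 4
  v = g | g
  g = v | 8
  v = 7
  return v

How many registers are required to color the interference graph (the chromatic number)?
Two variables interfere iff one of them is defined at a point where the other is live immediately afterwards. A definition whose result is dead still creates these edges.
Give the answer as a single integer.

Answer: 4

Derivation:
Per-block:
  L0: {c,j,v} / ∅
  L1: {d,j} / ∅
  L2: {d} / ∅
  L3: {c,v} / {c,v}
  L4: {d} / {v}
  L5: {c} / {c}
  L6: {v} / {c}
  L7: {c} / {c}
  L8: {j} / ∅
  L9: {g,v} / ∅

Backward fixpoint:
  live L0: ∅→{c,v}
  live L1: {c}→{c}
  live L2: {c,v}→{c,v}
  live L3: {c,v}→{c,v}
  live L4: {c,v}→{c}
  live L5: {c}→{c}
  live L6: {c}→{c}
  live L7: {c}→∅
  live L8: ∅→∅
  live L9: ∅→∅

Conflict graph:
  c — {d,j,v}
  d — {c,j,v}
  g — ∅
  j — {c,d,v}
  v — {c,d,j}

Registers:
  clique {c,d,j,v} ⇒ need ≥ 4
  assign c→r0 d→r1 g→r0 j→r2 v→r3 — no edge inside a register ⇒ χ ≤ 4
  χ = 4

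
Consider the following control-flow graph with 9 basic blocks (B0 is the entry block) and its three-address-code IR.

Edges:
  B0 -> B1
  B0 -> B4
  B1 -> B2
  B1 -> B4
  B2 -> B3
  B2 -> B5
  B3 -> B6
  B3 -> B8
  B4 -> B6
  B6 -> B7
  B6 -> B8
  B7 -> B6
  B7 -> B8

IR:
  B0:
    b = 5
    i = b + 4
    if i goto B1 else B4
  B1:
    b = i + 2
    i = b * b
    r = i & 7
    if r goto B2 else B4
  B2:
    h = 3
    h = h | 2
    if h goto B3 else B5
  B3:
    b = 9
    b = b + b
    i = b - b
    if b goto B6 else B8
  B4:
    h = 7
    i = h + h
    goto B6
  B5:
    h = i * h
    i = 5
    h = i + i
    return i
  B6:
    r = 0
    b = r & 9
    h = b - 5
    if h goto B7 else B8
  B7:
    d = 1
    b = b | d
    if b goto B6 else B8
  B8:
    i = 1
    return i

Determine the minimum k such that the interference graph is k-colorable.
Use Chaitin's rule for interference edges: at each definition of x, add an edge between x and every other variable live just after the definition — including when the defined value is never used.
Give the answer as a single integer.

Answer: 3

Analysis:
def/use:
  B0: {b,i} / ∅
  B1: {b,i,r} / {i}
  B2: {h} / ∅
  B3: {b,i} / ∅
  B4: {h,i} / ∅
  B5: {h,i} / {h,i}
  B6: {b,h,r} / ∅
  B7: {b,d} / {b}
  B8: {i} / ∅

Live sets:
  B0 li=∅ lo={i}
  B1 li={i} lo={i}
  B2 li={i} lo={h,i}
  B3 li=∅ lo=∅
  B4 li=∅ lo=∅
  B5 li={h,i} lo=∅
  B6 li=∅ lo={b}
  B7 li={b} lo=∅
  B8 li=∅ lo=∅

Interfere edges:
  b↔{d,h,i}
  d↔{b}
  h↔{b,i}
  i↔{b,h,r}
  r↔{i}

Chromatic number:
  {b,h,i} pairwise interfere (3-clique) ⇒ χ ≥ 3
  3-colouring: R0={b,r}  R1={d,i}  R2={h}
  χ = 3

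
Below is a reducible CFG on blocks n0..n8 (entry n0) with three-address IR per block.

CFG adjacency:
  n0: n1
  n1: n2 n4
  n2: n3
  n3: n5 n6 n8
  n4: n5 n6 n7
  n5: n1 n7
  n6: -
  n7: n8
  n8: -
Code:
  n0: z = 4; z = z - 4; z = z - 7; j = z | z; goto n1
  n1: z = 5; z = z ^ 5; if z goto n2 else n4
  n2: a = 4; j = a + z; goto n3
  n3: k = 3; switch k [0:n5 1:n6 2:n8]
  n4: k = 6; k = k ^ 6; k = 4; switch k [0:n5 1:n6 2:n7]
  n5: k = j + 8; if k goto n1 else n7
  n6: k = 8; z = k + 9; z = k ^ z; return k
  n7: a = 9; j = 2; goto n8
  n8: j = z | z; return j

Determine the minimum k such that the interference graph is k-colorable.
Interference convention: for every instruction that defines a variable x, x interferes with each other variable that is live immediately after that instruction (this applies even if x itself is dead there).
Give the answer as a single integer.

Answer: 3

Working:
Per-block:
  n0: {j,z} / ∅
  n1: {z} / ∅
  n2: {a,j} / {z}
  n3: {k} / ∅
  n4: {k} / ∅
  n5: {k} / {j}
  n6: {k,z} / ∅
  n7: {a,j} / ∅
  n8: {j} / {z}

Live sets:
  live n0: ∅→{j}
  live n1: {j}→{j,z}
  live n2: {z}→{j,z}
  live n3: {j,z}→{j,z}
  live n4: {j,z}→{j,z}
  live n5: {j,z}→{j,z}
  live n6: ∅→∅
  live n7: {z}→{z}
  live n8: {z}→∅

Interference:
  a — {z}
  j — {k,z}
  k — {j,z}
  z — {a,j,k}

Chromatic number:
  clique {j,k,z} ⇒ need ≥ 3
  3-colouring: c0={z}  c1={a,j}  c2={k}
  χ = 3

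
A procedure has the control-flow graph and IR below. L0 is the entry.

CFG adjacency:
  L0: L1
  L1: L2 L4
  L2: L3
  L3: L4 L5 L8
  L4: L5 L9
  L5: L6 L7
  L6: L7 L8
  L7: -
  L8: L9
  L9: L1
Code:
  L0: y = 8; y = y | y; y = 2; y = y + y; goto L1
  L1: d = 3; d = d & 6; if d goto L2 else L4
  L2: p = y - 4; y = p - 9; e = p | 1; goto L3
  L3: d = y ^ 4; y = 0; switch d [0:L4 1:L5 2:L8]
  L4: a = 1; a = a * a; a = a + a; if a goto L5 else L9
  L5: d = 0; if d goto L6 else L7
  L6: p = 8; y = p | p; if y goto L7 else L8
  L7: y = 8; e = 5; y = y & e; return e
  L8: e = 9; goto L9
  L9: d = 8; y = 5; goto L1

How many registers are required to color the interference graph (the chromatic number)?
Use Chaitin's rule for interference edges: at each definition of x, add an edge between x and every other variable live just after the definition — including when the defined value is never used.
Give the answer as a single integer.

Answer: 2

Derivation:
Block summaries:
  L0: {y} / ∅
  L1: {d} / ∅
  L2: {e,p,y} / {y}
  L3: {d,y} / {y}
  L4: {a} / ∅
  L5: {d} / ∅
  L6: {p,y} / ∅
  L7: {e,y} / ∅
  L8: {e} / ∅
  L9: {d,y} / ∅

Liveness:
  L0: in=∅ out={y}
  L1: in={y} out={y}
  L2: in={y} out={y}
  L3: in={y} out=∅
  L4: in=∅ out=∅
  L5: in=∅ out=∅
  L6: in=∅ out=∅
  L7: in=∅ out=∅
  L8: in=∅ out=∅
  L9: in=∅ out={y}

Interference:
  a: ∅
  d: {y}
  e: {y}
  p: {y}
  y: {d,e,p}

Registers:
  {d,y} pairwise interfere (2-clique) ⇒ χ ≥ 2
  assign a→c0 d→c1 e→c1 p→c1 y→c0 — no edge inside a register ⇒ χ ≤ 2
  χ = 2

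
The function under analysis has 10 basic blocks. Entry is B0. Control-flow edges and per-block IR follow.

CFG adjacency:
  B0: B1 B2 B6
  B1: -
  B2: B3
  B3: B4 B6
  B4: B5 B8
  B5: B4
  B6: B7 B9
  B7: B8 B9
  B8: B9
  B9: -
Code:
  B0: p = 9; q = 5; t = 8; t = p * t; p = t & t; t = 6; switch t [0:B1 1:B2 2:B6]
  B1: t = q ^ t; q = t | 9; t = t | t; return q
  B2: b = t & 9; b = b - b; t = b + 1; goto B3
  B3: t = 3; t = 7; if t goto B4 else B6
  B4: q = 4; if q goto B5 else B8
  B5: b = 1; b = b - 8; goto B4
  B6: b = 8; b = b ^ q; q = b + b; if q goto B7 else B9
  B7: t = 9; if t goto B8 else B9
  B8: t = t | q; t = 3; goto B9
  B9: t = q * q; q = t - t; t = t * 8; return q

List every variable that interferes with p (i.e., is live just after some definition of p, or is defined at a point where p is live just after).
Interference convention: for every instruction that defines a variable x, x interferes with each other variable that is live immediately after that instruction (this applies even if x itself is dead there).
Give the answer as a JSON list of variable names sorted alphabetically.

Answer: ["q", "t"]

Analysis:
def/use:
  B0: {p,q,t} / ∅
  B1: {q,t} / {q,t}
  B2: {b,t} / {t}
  B3: {t} / ∅
  B4: {q} / ∅
  B5: {b} / ∅
  B6: {b,q} / {q}
  B7: {t} / ∅
  B8: {t} / {q,t}
  B9: {q,t} / {q}

Liveness:
  live B0: ∅→{q,t}
  live B1: {q,t}→∅
  live B2: {q,t}→{q}
  live B3: {q}→{q,t}
  live B4: {t}→{q,t}
  live B5: {t}→{t}
  live B6: {q}→{q}
  live B7: {q}→{q,t}
  live B8: {q,t}→{q}
  live B9: {q}→∅

Interfere edges:
  b↔{q,t}
  p↔{q,t}
  q↔{b,p,t}
  t↔{b,p,q}

N(p) = ["q", "t"]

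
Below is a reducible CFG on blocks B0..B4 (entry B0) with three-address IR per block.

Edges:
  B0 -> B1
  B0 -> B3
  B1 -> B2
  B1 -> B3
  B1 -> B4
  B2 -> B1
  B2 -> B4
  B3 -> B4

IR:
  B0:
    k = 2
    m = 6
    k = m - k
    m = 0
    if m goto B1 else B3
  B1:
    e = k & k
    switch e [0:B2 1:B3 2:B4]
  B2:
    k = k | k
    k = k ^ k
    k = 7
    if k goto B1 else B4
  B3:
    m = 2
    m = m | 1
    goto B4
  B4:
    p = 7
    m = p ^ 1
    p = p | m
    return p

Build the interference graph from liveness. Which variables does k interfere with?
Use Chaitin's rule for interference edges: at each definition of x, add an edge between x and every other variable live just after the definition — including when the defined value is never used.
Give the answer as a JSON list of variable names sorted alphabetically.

Answer: ["e", "m"]

Working:
Per-block:
  B0 def {k,m} use ∅
  B1 def {e} use {k}
  B2 def {k} use {k}
  B3 def {m} use ∅
  B4 def {m,p} use ∅

Live sets:
  B0 li=∅ lo={k}
  B1 li={k} lo={k}
  B2 li={k} lo={k}
  B3 li=∅ lo=∅
  B4 li=∅ lo=∅

Interfere edges:
  e↔{k}
  k↔{e,m}
  m↔{k,p}
  p↔{m}

N(k) = ["e", "m"]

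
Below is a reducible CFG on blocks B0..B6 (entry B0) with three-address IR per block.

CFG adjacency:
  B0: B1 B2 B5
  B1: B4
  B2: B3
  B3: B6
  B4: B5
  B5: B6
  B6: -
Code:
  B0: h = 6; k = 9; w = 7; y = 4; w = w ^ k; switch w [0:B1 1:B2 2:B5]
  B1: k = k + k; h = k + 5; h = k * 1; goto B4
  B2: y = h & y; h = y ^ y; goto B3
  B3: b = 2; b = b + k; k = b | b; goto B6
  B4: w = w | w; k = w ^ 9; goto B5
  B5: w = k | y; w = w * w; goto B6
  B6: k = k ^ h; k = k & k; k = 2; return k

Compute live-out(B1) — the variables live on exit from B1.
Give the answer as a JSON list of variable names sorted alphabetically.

def/use:
  B0 def {h,k,w,y} use ∅
  B1 def {h,k} use {k}
  B2 def {h,y} use {h,y}
  B3 def {b,k} use {k}
  B4 def {k,w} use {w}
  B5 def {w} use {k,y}
  B6 def {k} use {h,k}

Liveness:
  B0: in=∅ out={h,k,w,y}
  B1: in={k,w,y} out={h,w,y}
  B2: in={h,k,y} out={h,k}
  B3: in={h,k} out={h,k}
  B4: in={h,w,y} out={h,k,y}
  B5: in={h,k,y} out={h,k}
  B6: in={h,k} out=∅

live-out(B1) = ["h", "w", "y"]

Answer: ["h", "w", "y"]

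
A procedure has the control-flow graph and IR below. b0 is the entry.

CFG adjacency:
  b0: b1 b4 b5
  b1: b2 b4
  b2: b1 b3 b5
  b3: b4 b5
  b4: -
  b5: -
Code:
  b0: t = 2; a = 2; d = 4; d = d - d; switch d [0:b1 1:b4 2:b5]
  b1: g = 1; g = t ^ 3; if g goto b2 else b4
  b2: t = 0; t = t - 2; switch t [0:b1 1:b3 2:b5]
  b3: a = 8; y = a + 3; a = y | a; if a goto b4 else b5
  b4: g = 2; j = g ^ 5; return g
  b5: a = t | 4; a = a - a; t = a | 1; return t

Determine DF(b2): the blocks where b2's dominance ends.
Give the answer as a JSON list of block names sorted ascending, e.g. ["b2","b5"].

idom tree: b1←b0 b2←b1 b3←b2 b4←b0 b5←b0
Join-block Dom:
  b1: preds {b0,b2}: {b0} ∩ {b0,b1,b2} = {b0}; idom=b0
  b4: preds {b0,b1,b3}: {b0} ∩ {b0,b1} ∩ {b0,b1,b2,b3} = {b0}; idom=b0
  b5: preds {b0,b2,b3}: {b0} ∩ {b0,b1,b2} ∩ {b0,b1,b2,b3} = {b0}; idom=b0

DF walk-up:
  b1←b0: walk · to b0
  b1←b2: walk b2→b1 to b0
  b4←b0: walk · to b0
  b4←b1: walk b1 to b0
  b4←b3: walk b3→b2→b1 to b0
  b5←b0: walk · to b0
  b5←b2: walk b2→b1 to b0
  b5←b3: walk b3→b2→b1 to b0
  DF(b0)=∅
  DF(b1)={b1,b4,b5}
  DF(b2)={b1,b4,b5}
  DF(b3)={b4,b5}
  DF(b4)=∅
  DF(b5)=∅

DF(b2) = ["b1", "b4", "b5"]

Answer: ["b1", "b4", "b5"]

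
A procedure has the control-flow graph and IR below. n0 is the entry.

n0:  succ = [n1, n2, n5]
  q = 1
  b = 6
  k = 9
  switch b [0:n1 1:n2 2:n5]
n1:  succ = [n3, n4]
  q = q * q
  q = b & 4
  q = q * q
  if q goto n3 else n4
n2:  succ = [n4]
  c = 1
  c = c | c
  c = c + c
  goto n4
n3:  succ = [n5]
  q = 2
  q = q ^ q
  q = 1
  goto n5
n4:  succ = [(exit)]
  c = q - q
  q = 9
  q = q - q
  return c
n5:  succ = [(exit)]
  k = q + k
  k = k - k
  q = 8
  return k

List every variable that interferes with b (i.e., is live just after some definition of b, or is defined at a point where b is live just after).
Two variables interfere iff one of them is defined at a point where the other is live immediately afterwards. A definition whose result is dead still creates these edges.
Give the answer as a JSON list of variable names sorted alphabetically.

Block summaries:
  n0: def={b,k,q} ue=∅
  n1: def={q} ue={b,q}
  n2: def={c} ue=∅
  n3: def={q} ue=∅
  n4: def={c,q} ue={q}
  n5: def={k,q} ue={k,q}

Liveness:
  live n0: ∅→{b,k,q}
  live n1: {b,k,q}→{k,q}
  live n2: {q}→{q}
  live n3: {k}→{k,q}
  live n4: {q}→∅
  live n5: {k,q}→∅

Interfere edges:
  b↔{k,q}
  c↔{q}
  k↔{b,q}
  q↔{b,c,k}

N(b) = ["k", "q"]

Answer: ["k", "q"]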